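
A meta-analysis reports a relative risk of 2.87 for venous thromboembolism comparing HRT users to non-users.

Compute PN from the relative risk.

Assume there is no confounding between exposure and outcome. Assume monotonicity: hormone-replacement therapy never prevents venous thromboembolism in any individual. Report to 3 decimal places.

Under exogeneity and monotonicity, PN = (RR − 1) / RR = 1 − 1/RR.
PN = (2.87 − 1) / 2.87 = 1.87 / 2.87 ≈ 0.6516

PN ≈ 0.652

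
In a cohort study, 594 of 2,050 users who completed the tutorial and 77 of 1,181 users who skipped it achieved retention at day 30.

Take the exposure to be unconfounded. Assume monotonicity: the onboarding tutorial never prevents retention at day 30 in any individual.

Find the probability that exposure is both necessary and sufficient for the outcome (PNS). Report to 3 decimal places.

p₁ = P(outcome | exposed) = 594/2050 = 0.28976
p₀ = P(outcome | unexposed) = 77/1181 = 0.065199
Under exogeneity and monotonicity, PNS = p₁ − p₀.
PNS = 0.28976 − 0.065199 = 0.22456

PNS ≈ 0.225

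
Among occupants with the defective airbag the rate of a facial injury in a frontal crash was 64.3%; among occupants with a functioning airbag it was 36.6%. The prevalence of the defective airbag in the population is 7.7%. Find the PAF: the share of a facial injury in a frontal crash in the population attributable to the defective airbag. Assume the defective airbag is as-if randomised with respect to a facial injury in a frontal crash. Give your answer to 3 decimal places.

p₁ = 0.643, p₀ = 0.366.
Overall risk P(Y=1) = π·p₁ + (1−π)·p₀ = 0.077×0.643 + 0.923×0.366 = 0.38733.
Under exogeneity, PAF = [P(Y=1) − p₀] / P(Y=1).
PAF = (0.38733 − 0.366) / 0.38733 ≈ 0.0551

PAF ≈ 0.055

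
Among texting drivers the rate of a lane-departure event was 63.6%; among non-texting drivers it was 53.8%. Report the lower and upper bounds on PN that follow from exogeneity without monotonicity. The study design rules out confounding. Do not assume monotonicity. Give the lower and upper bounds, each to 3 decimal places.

p₁ = 0.636, p₀ = 0.538.
Under exogeneity alone the bounds on PN are max{0,(p₁−p₀)/p₁} ≤ PN ≤ min{1,(1−p₀)/p₁}.
  lower = (p₁ − p₀)/p₁ = 0.098 / 0.636 ≈ 0.1541
  upper = min{1, (1 − p₀)/p₁} = 0.462 / 0.636 ≈ 0.7264

0.154 ≤ PN ≤ 0.726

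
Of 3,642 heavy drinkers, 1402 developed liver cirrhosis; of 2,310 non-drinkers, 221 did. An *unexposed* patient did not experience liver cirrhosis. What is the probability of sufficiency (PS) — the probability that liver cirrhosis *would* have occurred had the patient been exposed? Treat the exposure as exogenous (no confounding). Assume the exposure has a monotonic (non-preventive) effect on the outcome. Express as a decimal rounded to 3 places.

PS ≈ 0.320

p₁ = P(outcome | exposed) = 1402/3642 = 0.38495
p₀ = P(outcome | unexposed) = 221/2310 = 0.095671
Under exogeneity and monotonicity, PS = (p₁ − p₀) / (1 − p₀).
PS = (0.38495 − 0.095671) / (1 − 0.095671) = 0.28928 / 0.90433 ≈ 0.3199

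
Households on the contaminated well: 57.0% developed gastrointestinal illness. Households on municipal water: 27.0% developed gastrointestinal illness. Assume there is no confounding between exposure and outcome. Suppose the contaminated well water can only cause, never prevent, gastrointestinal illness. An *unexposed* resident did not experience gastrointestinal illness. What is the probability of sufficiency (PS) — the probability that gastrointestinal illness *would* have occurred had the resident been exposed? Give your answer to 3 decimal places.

p₁ = 0.57, p₀ = 0.27.
Under exogeneity and monotonicity, PS = (p₁ − p₀) / (1 − p₀).
PS = (0.57 − 0.27) / (1 − 0.27) = 0.3 / 0.73 ≈ 0.4110

PS ≈ 0.411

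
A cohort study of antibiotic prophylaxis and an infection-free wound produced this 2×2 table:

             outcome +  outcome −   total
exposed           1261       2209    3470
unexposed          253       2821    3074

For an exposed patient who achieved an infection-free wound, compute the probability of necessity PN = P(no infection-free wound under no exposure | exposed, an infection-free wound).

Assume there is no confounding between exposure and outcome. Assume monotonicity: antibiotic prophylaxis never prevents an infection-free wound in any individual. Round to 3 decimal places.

p₁ = P(outcome | exposed) = 1261/3470 = 0.3634
p₀ = P(outcome | unexposed) = 253/3074 = 0.082303
Under exogeneity and monotonicity, PN = (p₁ − p₀)/p₁.
PN = (0.3634 − 0.082303) / 0.3634 ≈ 0.7735

PN ≈ 0.774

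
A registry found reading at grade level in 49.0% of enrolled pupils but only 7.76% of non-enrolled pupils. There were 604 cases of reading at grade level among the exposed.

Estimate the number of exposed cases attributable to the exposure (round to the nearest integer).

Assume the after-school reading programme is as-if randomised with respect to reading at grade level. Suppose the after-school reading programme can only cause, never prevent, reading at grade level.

about 508 cases

p₁ = 0.49, p₀ = 0.0776.
PN = (p₁ − p₀)/p₁ = (0.49 − 0.0776) / 0.49 ≈ 0.84163.
Attributable cases ≈ PN × (exposed cases) = 0.84163 × 604 ≈ 508.35.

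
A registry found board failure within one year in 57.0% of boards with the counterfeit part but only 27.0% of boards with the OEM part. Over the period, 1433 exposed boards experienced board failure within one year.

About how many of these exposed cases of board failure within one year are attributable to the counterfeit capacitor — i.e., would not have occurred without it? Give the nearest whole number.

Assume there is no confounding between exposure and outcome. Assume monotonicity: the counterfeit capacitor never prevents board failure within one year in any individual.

p₁ = 0.57, p₀ = 0.27.
PN = (p₁ − p₀)/p₁ = (0.57 − 0.27) / 0.57 ≈ 0.52632.
Attributable cases ≈ PN × (exposed cases) = 0.52632 × 1433 ≈ 754.21.

about 754 cases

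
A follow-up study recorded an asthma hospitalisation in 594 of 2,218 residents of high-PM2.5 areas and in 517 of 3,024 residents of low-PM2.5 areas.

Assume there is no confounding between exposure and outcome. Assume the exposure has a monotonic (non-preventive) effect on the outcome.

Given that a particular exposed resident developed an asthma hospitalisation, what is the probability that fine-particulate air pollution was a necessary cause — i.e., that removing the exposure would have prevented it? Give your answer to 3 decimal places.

p₁ = P(outcome | exposed) = 594/2218 = 0.26781
p₀ = P(outcome | unexposed) = 517/3024 = 0.17097
Under exogeneity and monotonicity, PN = (p₁ − p₀) / p₁.
PN = (0.26781 − 0.17097) / 0.26781 = 0.096843 / 0.26781 ≈ 0.3616

PN ≈ 0.362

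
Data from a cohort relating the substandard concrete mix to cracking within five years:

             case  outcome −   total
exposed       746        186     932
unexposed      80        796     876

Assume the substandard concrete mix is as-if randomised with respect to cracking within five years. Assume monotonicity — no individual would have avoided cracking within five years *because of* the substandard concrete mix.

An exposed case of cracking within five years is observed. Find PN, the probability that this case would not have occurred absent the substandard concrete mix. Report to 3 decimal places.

p₁ = P(outcome | exposed) = 746/932 = 0.80043
p₀ = P(outcome | unexposed) = 80/876 = 0.091324
Under exogeneity and monotonicity, PN = (p₁ − p₀)/p₁.
PN = (0.80043 − 0.091324) / 0.80043 ≈ 0.8859

PN ≈ 0.886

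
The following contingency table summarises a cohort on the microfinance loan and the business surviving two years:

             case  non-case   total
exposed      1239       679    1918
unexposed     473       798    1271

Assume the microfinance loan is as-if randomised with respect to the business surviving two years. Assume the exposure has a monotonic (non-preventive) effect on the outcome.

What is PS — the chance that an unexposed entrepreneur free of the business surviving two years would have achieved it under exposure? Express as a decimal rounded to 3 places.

p₁ = P(outcome | exposed) = 1239/1918 = 0.64599
p₀ = P(outcome | unexposed) = 473/1271 = 0.37215
Under exogeneity and monotonicity, PS = (p₁ − p₀)/(1 − p₀).
PS = (0.64599 − 0.37215) / 0.62785 ≈ 0.4361

PS ≈ 0.436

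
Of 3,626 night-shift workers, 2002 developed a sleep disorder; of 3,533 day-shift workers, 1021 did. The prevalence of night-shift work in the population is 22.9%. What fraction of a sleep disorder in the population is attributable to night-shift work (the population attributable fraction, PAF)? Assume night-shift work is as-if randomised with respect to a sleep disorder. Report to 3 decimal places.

PAF ≈ 0.173

p₁ = P(outcome | exposed) = 2002/3626 = 0.55212
p₀ = P(outcome | unexposed) = 1021/3533 = 0.28899
Overall risk P(Y=1) = π·p₁ + (1−π)·p₀ = 0.229×0.55212 + 0.771×0.28899 = 0.34925.
Under exogeneity, PAF = [P(Y=1) − p₀] / P(Y=1).
PAF = (0.34925 − 0.28899) / 0.34925 ≈ 0.1725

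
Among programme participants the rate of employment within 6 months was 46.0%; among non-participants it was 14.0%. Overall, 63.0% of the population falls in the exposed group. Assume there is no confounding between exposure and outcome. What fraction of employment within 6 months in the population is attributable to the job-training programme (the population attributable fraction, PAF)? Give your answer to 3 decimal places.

PAF ≈ 0.590

p₁ = 0.46, p₀ = 0.14.
Overall risk P(Y=1) = π·p₁ + (1−π)·p₀ = 0.63×0.46 + 0.37×0.14 = 0.3416.
Under exogeneity, PAF = [P(Y=1) − p₀] / P(Y=1).
PAF = (0.3416 − 0.14) / 0.3416 ≈ 0.5902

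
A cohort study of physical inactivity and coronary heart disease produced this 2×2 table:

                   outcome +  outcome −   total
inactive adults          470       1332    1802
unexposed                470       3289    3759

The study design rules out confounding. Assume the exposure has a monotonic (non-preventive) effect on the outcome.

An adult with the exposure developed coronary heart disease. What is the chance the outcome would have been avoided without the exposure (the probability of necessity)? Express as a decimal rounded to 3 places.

PN ≈ 0.521

p₁ = P(outcome | exposed) = 470/1802 = 0.26082
p₀ = P(outcome | unexposed) = 470/3759 = 0.12503
Under exogeneity and monotonicity, PN = (p₁ − p₀) / p₁.
PN = (0.26082 − 0.12503) / 0.26082 = 0.13579 / 0.26082 ≈ 0.5206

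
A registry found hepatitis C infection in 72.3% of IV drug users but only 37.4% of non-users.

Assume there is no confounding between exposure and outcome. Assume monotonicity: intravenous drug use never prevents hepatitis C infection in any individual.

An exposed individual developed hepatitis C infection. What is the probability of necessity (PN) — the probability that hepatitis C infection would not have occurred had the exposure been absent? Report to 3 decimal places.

PN ≈ 0.483

p₁ = 0.723, p₀ = 0.374.
Under exogeneity and monotonicity, PN = (p₁ − p₀) / p₁.
PN = (0.723 − 0.374) / 0.723 = 0.349 / 0.723 ≈ 0.4827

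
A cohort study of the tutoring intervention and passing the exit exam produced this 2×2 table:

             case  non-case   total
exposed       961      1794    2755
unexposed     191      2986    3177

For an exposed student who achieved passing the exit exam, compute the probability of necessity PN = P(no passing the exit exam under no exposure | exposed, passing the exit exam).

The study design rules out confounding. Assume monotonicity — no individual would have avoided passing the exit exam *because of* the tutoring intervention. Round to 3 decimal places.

p₁ = P(outcome | exposed) = 961/2755 = 0.34882
p₀ = P(outcome | unexposed) = 191/3177 = 0.06012
Under exogeneity and monotonicity, PN = (p₁ − p₀) / p₁.
PN = (0.34882 − 0.06012) / 0.34882 = 0.2887 / 0.34882 ≈ 0.8276

PN ≈ 0.828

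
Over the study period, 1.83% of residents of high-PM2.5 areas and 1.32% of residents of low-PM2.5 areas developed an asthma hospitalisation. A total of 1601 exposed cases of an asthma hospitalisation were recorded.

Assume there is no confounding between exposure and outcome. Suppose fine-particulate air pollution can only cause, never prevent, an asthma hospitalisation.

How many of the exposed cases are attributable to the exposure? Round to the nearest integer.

p₁ = 0.0183, p₀ = 0.0132.
PN = (p₁ − p₀)/p₁ = (0.0183 − 0.0132) / 0.0183 ≈ 0.27869.
Attributable cases ≈ PN × (exposed cases) = 0.27869 × 1601 ≈ 446.18.

about 446 cases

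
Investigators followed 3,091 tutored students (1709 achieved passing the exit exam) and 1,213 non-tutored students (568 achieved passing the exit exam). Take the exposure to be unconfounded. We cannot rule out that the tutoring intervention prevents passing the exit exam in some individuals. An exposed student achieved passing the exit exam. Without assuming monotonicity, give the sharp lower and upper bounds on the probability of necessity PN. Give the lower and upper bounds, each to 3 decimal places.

0.153 ≤ PN ≤ 0.962

p₁ = P(outcome | exposed) = 1709/3091 = 0.5529
p₀ = P(outcome | unexposed) = 568/1213 = 0.46826
Under exogeneity alone the bounds on PN are max{0,(p₁−p₀)/p₁} ≤ PN ≤ min{1,(1−p₀)/p₁}.
  lower = (p₁ − p₀)/p₁ = 0.084635 / 0.5529 ≈ 0.1531
  upper = min{1, (1 − p₀)/p₁} = 0.53174 / 0.5529 ≈ 0.9617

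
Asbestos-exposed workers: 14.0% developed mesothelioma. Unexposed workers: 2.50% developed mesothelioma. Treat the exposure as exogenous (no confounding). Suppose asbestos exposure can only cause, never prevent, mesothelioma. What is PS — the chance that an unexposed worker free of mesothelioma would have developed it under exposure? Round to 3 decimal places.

PS ≈ 0.118

p₁ = 0.14, p₀ = 0.025.
Under exogeneity and monotonicity, PS = (p₁ − p₀) / (1 − p₀).
PS = (0.14 − 0.025) / (1 − 0.025) = 0.115 / 0.975 ≈ 0.1179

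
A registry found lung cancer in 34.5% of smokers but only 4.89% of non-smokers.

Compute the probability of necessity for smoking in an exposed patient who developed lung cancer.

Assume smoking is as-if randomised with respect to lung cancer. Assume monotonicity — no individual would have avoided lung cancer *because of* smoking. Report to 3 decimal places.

p₁ = 0.345, p₀ = 0.0489.
Under exogeneity and monotonicity, PN = (p₁ − p₀) / p₁.
PN = (0.345 − 0.0489) / 0.345 = 0.2961 / 0.345 ≈ 0.8583

PN ≈ 0.858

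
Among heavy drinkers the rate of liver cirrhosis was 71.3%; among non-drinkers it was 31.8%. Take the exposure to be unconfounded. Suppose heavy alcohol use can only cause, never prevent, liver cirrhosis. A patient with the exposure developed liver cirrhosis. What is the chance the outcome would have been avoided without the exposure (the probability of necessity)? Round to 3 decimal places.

PN ≈ 0.554

p₁ = 0.713, p₀ = 0.318.
Under exogeneity and monotonicity, PN = (p₁ − p₀) / p₁.
PN = (0.713 − 0.318) / 0.713 = 0.395 / 0.713 ≈ 0.5540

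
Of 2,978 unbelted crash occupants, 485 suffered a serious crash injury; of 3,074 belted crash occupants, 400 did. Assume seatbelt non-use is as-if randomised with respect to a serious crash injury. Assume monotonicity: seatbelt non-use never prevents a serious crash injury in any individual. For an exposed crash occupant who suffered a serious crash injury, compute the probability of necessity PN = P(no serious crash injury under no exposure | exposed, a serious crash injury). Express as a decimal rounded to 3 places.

PN ≈ 0.201

p₁ = P(outcome | exposed) = 485/2978 = 0.16286
p₀ = P(outcome | unexposed) = 400/3074 = 0.13012
Under exogeneity and monotonicity, PN = (p₁ − p₀) / p₁.
PN = (0.16286 − 0.13012) / 0.16286 = 0.032737 / 0.16286 ≈ 0.2010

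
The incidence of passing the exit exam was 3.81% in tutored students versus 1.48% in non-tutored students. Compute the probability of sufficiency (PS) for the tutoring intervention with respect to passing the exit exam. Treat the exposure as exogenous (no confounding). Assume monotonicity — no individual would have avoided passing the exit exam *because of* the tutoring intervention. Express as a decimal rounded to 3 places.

PS ≈ 0.024

p₁ = 0.0381, p₀ = 0.0148.
Under exogeneity and monotonicity, PS = (p₁ − p₀) / (1 − p₀).
PS = (0.0381 − 0.0148) / (1 − 0.0148) = 0.0233 / 0.9852 ≈ 0.0237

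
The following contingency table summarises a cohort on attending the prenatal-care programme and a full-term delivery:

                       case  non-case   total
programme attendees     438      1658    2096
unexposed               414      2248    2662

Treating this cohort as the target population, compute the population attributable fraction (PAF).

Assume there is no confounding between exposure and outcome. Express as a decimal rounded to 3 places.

PAF ≈ 0.131

p₁ = P(outcome | exposed) = 438/2096 = 0.20897
p₀ = P(outcome | unexposed) = 414/2662 = 0.15552
Exposure prevalence π = 2096/4758 = 0.44052; overall risk P(Y=1) = 0.17907.
Under exogeneity, PAF = [P(Y=1) − p₀]/P(Y=1).
PAF = (0.17907 − 0.15552) / 0.17907 ≈ 0.1315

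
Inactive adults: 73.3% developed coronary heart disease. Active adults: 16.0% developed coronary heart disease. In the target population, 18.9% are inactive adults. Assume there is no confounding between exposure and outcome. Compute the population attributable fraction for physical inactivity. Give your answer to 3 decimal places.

p₁ = 0.733, p₀ = 0.16.
Overall risk P(Y=1) = π·p₁ + (1−π)·p₀ = 0.189×0.733 + 0.811×0.16 = 0.2683.
Under exogeneity, PAF = [P(Y=1) − p₀] / P(Y=1).
PAF = (0.2683 − 0.16) / 0.2683 ≈ 0.4036

PAF ≈ 0.404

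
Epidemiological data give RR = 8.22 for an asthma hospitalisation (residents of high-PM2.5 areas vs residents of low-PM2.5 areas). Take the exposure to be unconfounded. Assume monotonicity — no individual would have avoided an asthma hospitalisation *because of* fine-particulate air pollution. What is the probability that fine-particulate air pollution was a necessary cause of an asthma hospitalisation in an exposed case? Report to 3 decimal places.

Under exogeneity and monotonicity, PN = (RR − 1) / RR = 1 − 1/RR.
PN = (8.22 − 1) / 8.22 = 7.22 / 8.22 ≈ 0.8783

PN ≈ 0.878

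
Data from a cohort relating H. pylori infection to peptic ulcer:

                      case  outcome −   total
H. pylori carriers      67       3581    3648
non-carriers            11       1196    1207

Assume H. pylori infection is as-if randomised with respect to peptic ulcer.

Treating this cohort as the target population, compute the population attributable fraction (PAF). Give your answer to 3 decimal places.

PAF ≈ 0.433

p₁ = P(outcome | exposed) = 67/3648 = 0.018366
p₀ = P(outcome | unexposed) = 11/1207 = 0.0091135
Exposure prevalence π = 3648/4855 = 0.75139; overall risk P(Y=1) = 0.016066.
Under exogeneity, PAF = [P(Y=1) − p₀]/P(Y=1).
PAF = (0.016066 − 0.0091135) / 0.016066 ≈ 0.4327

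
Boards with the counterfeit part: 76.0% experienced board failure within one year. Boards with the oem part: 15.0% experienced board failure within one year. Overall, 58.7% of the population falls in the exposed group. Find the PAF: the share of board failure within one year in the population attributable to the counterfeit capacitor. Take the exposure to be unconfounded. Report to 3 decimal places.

PAF ≈ 0.705

p₁ = 0.76, p₀ = 0.15.
Overall risk P(Y=1) = π·p₁ + (1−π)·p₀ = 0.587×0.76 + 0.413×0.15 = 0.50807.
Under exogeneity, PAF = [P(Y=1) − p₀] / P(Y=1).
PAF = (0.50807 − 0.15) / 0.50807 ≈ 0.7048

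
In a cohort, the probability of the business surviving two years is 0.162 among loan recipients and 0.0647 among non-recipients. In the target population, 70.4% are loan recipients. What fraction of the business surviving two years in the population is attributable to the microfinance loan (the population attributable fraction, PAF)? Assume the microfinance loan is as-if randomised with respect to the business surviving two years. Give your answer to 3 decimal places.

PAF ≈ 0.514

Let p₁ = 0.162, p₀ = 0.0647.
Overall risk P(Y=1) = π·p₁ + (1−π)·p₀ = 0.704×0.162 + 0.296×0.0647 = 0.1332.
Under exogeneity, PAF = [P(Y=1) − p₀] / P(Y=1).
PAF = (0.1332 − 0.0647) / 0.1332 ≈ 0.5143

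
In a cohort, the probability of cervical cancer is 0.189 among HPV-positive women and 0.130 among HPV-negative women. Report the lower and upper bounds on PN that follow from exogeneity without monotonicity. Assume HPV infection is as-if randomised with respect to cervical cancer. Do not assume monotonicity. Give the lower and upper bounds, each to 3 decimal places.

Let p₁ = 0.189, p₀ = 0.13.
Under exogeneity alone the bounds on PN are max{0,(p₁−p₀)/p₁} ≤ PN ≤ min{1,(1−p₀)/p₁}.
  lower = (p₁ − p₀)/p₁ = 0.059 / 0.189 ≈ 0.3122
  upper = min{1, (1 − p₀)/p₁} = 0.87 / 0.189 ≈ 4.6032 → capped at 1

0.312 ≤ PN ≤ 1.000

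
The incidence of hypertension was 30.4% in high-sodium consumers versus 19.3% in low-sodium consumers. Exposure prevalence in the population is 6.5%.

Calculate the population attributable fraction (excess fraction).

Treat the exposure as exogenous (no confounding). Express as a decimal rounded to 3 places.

p₁ = 0.304, p₀ = 0.193.
Overall risk P(Y=1) = π·p₁ + (1−π)·p₀ = 0.065×0.304 + 0.935×0.193 = 0.20022.
Under exogeneity, PAF = [P(Y=1) − p₀] / P(Y=1).
PAF = (0.20022 − 0.193) / 0.20022 ≈ 0.0360

PAF ≈ 0.036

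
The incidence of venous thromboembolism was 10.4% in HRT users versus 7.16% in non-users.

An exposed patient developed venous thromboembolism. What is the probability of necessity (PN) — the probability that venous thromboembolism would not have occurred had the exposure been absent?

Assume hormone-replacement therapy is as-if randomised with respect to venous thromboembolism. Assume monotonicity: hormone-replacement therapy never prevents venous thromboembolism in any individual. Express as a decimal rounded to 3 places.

PN ≈ 0.312

p₁ = 0.104, p₀ = 0.0716.
Under exogeneity and monotonicity, PN = (p₁ − p₀) / p₁.
PN = (0.104 − 0.0716) / 0.104 = 0.0324 / 0.104 ≈ 0.3115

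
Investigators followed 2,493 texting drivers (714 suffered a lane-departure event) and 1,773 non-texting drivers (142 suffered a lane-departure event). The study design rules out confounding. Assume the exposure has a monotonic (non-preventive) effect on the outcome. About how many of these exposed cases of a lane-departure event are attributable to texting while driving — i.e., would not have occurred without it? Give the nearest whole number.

about 514 cases

p₁ = P(outcome | exposed) = 714/2493 = 0.2864
p₀ = P(outcome | unexposed) = 142/1773 = 0.08009
PN = (p₁ − p₀)/p₁ = (0.2864 − 0.08009) / 0.2864 ≈ 0.72036.
Attributable cases ≈ PN × (exposed cases) = 0.72036 × 714 ≈ 514.34.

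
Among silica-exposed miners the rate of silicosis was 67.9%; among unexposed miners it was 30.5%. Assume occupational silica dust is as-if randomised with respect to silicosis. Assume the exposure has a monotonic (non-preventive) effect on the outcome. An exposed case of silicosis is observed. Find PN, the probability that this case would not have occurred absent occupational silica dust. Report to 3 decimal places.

PN ≈ 0.551

p₁ = 0.679, p₀ = 0.305.
Under exogeneity and monotonicity, PN = (p₁ − p₀) / p₁.
PN = (0.679 − 0.305) / 0.679 = 0.374 / 0.679 ≈ 0.5508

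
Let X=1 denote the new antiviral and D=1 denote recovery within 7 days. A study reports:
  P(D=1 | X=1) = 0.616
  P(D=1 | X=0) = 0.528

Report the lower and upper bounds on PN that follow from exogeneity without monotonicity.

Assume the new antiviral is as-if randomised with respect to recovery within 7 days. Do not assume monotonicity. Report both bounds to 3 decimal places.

0.143 ≤ PN ≤ 0.766

Let p₁ = 0.616, p₀ = 0.528.
Under exogeneity alone the bounds on PN are max{0,(p₁−p₀)/p₁} ≤ PN ≤ min{1,(1−p₀)/p₁}.
  lower = (p₁ − p₀)/p₁ = 0.088 / 0.616 ≈ 0.1429
  upper = min{1, (1 − p₀)/p₁} = 0.472 / 0.616 ≈ 0.7662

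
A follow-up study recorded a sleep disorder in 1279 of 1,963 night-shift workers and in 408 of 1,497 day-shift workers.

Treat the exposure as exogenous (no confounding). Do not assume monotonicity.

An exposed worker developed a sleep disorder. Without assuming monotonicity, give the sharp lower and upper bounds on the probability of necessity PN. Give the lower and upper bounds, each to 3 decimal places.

p₁ = P(outcome | exposed) = 1279/1963 = 0.65155
p₀ = P(outcome | unexposed) = 408/1497 = 0.27255
Under exogeneity alone the bounds on PN are max{0,(p₁−p₀)/p₁} ≤ PN ≤ min{1,(1−p₀)/p₁}.
  lower = (p₁ − p₀)/p₁ = 0.37901 / 0.65155 ≈ 0.5817
  upper = min{1, (1 − p₀)/p₁} = 0.72745 / 0.65155 ≈ 1.1165 → capped at 1

0.582 ≤ PN ≤ 1.000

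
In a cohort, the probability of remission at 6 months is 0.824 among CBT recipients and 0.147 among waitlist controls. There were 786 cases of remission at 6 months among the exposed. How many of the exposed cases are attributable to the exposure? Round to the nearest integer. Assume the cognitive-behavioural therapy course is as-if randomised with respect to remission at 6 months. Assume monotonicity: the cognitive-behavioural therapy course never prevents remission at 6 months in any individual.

about 646 cases

Let p₁ = 0.824, p₀ = 0.147.
PN = (p₁ − p₀)/p₁ = (0.824 − 0.147) / 0.824 ≈ 0.82160.
Attributable cases ≈ PN × (exposed cases) = 0.82160 × 786 ≈ 645.78.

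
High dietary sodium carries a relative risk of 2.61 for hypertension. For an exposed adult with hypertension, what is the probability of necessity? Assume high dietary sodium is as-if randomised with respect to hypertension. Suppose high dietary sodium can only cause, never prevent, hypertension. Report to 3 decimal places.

PN ≈ 0.617

Under exogeneity and monotonicity, PN = (RR − 1) / RR = 1 − 1/RR.
PN = (2.61 − 1) / 2.61 = 1.61 / 2.61 ≈ 0.6169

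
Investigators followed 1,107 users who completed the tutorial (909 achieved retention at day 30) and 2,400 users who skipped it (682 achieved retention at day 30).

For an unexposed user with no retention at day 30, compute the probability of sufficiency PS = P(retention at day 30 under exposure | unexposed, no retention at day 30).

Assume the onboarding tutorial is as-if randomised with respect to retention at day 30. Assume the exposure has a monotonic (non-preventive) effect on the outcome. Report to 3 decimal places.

p₁ = P(outcome | exposed) = 909/1107 = 0.82114
p₀ = P(outcome | unexposed) = 682/2400 = 0.28417
Under exogeneity and monotonicity, PS = (p₁ − p₀) / (1 − p₀).
PS = (0.82114 − 0.28417) / (1 − 0.28417) = 0.53697 / 0.71583 ≈ 0.7501

PS ≈ 0.750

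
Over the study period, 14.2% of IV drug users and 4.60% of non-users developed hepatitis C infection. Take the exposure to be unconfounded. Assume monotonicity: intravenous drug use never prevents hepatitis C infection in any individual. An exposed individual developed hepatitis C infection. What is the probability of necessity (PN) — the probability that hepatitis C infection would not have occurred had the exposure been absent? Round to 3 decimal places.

PN ≈ 0.676

p₁ = 0.142, p₀ = 0.046.
Under exogeneity and monotonicity, PN = (p₁ − p₀) / p₁.
PN = (0.142 − 0.046) / 0.142 = 0.096 / 0.142 ≈ 0.6761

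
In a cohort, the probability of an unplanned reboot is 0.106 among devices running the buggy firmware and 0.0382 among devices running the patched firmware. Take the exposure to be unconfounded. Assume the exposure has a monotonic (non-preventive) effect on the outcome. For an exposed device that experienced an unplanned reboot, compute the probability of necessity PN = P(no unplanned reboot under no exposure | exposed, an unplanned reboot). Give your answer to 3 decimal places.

PN ≈ 0.640

Let p₁ = 0.106, p₀ = 0.0382.
Under exogeneity and monotonicity, PN = (p₁ − p₀) / p₁.
PN = (0.106 − 0.0382) / 0.106 = 0.0678 / 0.106 ≈ 0.6396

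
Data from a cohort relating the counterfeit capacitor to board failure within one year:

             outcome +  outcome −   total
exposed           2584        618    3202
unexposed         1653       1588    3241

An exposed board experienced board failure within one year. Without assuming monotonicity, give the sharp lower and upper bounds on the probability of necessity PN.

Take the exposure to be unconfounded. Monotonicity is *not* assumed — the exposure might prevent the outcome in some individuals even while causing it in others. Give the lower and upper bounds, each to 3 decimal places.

p₁ = P(outcome | exposed) = 2584/3202 = 0.807
p₀ = P(outcome | unexposed) = 1653/3241 = 0.51003
Under exogeneity alone the bounds on PN are max{0,(p₁−p₀)/p₁} ≤ PN ≤ min{1,(1−p₀)/p₁}.
  lower = (p₁ − p₀)/p₁ = 0.29697 / 0.807 ≈ 0.3680
  upper = min{1, (1 − p₀)/p₁} = 0.48997 / 0.807 ≈ 0.6072

0.368 ≤ PN ≤ 0.607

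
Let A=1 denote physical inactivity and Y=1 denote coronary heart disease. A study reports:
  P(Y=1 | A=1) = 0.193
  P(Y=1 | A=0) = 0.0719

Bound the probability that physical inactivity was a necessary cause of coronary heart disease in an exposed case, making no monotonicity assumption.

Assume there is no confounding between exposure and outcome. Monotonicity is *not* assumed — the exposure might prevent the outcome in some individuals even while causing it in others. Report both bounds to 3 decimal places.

0.627 ≤ PN ≤ 1.000

Let p₁ = 0.193, p₀ = 0.0719.
Under exogeneity alone the bounds on PN are max{0,(p₁−p₀)/p₁} ≤ PN ≤ min{1,(1−p₀)/p₁}.
  lower = (p₁ − p₀)/p₁ = 0.1211 / 0.193 ≈ 0.6275
  upper = min{1, (1 − p₀)/p₁} = 0.9281 / 0.193 ≈ 4.8088 → capped at 1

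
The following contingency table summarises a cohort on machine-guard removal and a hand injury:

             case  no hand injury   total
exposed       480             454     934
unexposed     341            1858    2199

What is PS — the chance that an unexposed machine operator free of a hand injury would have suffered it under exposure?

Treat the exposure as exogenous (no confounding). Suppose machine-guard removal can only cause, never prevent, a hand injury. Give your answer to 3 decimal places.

PS ≈ 0.425

p₁ = P(outcome | exposed) = 480/934 = 0.51392
p₀ = P(outcome | unexposed) = 341/2199 = 0.15507
Under exogeneity and monotonicity, PS = (p₁ − p₀) / (1 − p₀).
PS = (0.51392 − 0.15507) / (1 − 0.15507) = 0.35885 / 0.84493 ≈ 0.4247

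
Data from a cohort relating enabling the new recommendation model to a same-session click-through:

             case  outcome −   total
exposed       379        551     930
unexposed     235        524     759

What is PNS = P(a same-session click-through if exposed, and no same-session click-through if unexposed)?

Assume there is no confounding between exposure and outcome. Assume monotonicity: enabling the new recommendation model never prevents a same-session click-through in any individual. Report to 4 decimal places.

PNS ≈ 0.0979

p₁ = P(outcome | exposed) = 379/930 = 0.40753
p₀ = P(outcome | unexposed) = 235/759 = 0.30962
Under exogeneity and monotonicity, PNS = p₁ − p₀.
PNS = 0.40753 − 0.30962 = 0.097909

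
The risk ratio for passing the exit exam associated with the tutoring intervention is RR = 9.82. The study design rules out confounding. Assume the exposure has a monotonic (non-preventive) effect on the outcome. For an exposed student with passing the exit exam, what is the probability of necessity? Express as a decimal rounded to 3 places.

Under exogeneity and monotonicity, PN = (RR − 1) / RR = 1 − 1/RR.
PN = (9.82 − 1) / 9.82 = 8.82 / 9.82 ≈ 0.8982

PN ≈ 0.898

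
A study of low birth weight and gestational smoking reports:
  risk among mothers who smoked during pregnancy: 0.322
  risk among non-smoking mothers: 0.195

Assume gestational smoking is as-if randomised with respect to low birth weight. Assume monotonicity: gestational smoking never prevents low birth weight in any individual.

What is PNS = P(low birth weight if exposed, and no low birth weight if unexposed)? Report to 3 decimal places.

PNS ≈ 0.127

Let p₁ = 0.322, p₀ = 0.195.
Under exogeneity and monotonicity, PNS = p₁ − p₀.
PNS = 0.322 − 0.195 = 0.127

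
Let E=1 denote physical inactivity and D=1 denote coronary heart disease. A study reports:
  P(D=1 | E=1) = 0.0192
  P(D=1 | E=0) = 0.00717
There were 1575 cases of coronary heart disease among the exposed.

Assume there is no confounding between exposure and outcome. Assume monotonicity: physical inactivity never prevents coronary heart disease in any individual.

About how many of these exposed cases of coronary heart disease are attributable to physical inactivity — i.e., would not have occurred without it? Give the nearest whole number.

about 987 cases

Let p₁ = 0.0192, p₀ = 0.00717.
PN = (p₁ − p₀)/p₁ = (0.0192 − 0.00717) / 0.0192 ≈ 0.62656.
Attributable cases ≈ PN × (exposed cases) = 0.62656 × 1575 ≈ 986.84.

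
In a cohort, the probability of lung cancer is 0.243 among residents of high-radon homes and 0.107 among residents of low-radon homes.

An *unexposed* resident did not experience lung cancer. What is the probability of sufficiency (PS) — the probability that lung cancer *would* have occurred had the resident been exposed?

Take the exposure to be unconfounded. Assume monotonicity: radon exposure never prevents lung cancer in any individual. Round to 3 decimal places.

Let p₁ = 0.243, p₀ = 0.107.
Under exogeneity and monotonicity, PS = (p₁ − p₀) / (1 − p₀).
PS = (0.243 − 0.107) / (1 − 0.107) = 0.136 / 0.893 ≈ 0.1523

PS ≈ 0.152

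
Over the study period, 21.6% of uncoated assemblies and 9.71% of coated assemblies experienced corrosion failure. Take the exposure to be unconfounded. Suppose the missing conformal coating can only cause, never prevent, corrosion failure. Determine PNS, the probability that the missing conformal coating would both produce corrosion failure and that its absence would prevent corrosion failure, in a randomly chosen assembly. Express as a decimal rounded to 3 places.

PNS ≈ 0.119

p₁ = 0.216, p₀ = 0.0971.
Under exogeneity and monotonicity, PNS = p₁ − p₀.
PNS = 0.216 − 0.0971 = 0.1189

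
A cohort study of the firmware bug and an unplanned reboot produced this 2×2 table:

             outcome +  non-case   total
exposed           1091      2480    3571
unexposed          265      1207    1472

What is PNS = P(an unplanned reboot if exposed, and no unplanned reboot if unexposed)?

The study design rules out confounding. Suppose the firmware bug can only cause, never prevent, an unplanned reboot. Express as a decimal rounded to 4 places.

PNS ≈ 0.1255

p₁ = P(outcome | exposed) = 1091/3571 = 0.30552
p₀ = P(outcome | unexposed) = 265/1472 = 0.18003
Under exogeneity and monotonicity, PNS = p₁ − p₀.
PNS = 0.30552 − 0.18003 = 0.12549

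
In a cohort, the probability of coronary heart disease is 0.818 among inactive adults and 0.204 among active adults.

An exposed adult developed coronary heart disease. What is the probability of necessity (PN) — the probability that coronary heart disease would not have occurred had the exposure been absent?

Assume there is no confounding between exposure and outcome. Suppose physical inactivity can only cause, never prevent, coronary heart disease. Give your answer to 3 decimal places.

PN ≈ 0.751

Let p₁ = 0.818, p₀ = 0.204.
Under exogeneity and monotonicity, PN = (p₁ − p₀) / p₁.
PN = (0.818 − 0.204) / 0.818 = 0.614 / 0.818 ≈ 0.7506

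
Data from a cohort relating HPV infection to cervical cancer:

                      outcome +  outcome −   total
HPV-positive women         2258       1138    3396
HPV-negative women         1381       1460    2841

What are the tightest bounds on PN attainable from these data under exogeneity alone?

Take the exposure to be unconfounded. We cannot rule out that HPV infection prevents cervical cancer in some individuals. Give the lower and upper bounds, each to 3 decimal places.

p₁ = P(outcome | exposed) = 2258/3396 = 0.6649
p₀ = P(outcome | unexposed) = 1381/2841 = 0.4861
Under exogeneity alone the bounds on PN are max{0,(p₁−p₀)/p₁} ≤ PN ≤ min{1,(1−p₀)/p₁}.
  lower = (p₁ − p₀)/p₁ = 0.1788 / 0.6649 ≈ 0.2689
  upper = min{1, (1 − p₀)/p₁} = 0.5139 / 0.6649 ≈ 0.7729

0.269 ≤ PN ≤ 0.773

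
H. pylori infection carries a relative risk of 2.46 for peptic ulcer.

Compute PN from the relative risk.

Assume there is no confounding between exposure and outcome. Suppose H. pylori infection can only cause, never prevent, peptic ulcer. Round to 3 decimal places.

PN ≈ 0.593

Under exogeneity and monotonicity, PN = (RR − 1) / RR = 1 − 1/RR.
PN = (2.46 − 1) / 2.46 = 1.46 / 2.46 ≈ 0.5935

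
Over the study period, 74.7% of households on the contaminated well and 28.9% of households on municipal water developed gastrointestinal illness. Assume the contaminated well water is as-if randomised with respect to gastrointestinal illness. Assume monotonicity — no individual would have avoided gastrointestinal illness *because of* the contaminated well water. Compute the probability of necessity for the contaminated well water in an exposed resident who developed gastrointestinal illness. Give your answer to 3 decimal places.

PN ≈ 0.613

p₁ = 0.747, p₀ = 0.289.
Under exogeneity and monotonicity, PN = (p₁ − p₀) / p₁.
PN = (0.747 − 0.289) / 0.747 = 0.458 / 0.747 ≈ 0.6131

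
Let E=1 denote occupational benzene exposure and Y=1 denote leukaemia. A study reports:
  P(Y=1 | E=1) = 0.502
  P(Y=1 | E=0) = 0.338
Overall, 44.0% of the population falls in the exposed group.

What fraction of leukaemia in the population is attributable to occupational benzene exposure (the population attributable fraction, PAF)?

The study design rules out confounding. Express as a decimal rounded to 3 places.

Let p₁ = 0.502, p₀ = 0.338.
Overall risk P(Y=1) = π·p₁ + (1−π)·p₀ = 0.44×0.502 + 0.56×0.338 = 0.41016.
Under exogeneity, PAF = [P(Y=1) − p₀] / P(Y=1).
PAF = (0.41016 − 0.338) / 0.41016 ≈ 0.1759

PAF ≈ 0.176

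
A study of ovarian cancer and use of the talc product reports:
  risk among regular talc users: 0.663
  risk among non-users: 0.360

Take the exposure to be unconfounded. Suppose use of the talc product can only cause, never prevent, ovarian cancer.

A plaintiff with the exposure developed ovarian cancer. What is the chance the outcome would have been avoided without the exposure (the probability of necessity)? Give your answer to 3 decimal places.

Let p₁ = 0.663, p₀ = 0.36.
Under exogeneity and monotonicity, PN = (p₁ − p₀) / p₁.
PN = (0.663 − 0.36) / 0.663 = 0.303 / 0.663 ≈ 0.4570

PN ≈ 0.457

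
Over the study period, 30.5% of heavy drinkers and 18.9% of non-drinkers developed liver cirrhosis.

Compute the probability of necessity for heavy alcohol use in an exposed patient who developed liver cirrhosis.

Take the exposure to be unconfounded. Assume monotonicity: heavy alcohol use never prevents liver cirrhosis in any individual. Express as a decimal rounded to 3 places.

PN ≈ 0.380

p₁ = 0.305, p₀ = 0.189.
Under exogeneity and monotonicity, PN = (p₁ − p₀) / p₁.
PN = (0.305 − 0.189) / 0.305 = 0.116 / 0.305 ≈ 0.3803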